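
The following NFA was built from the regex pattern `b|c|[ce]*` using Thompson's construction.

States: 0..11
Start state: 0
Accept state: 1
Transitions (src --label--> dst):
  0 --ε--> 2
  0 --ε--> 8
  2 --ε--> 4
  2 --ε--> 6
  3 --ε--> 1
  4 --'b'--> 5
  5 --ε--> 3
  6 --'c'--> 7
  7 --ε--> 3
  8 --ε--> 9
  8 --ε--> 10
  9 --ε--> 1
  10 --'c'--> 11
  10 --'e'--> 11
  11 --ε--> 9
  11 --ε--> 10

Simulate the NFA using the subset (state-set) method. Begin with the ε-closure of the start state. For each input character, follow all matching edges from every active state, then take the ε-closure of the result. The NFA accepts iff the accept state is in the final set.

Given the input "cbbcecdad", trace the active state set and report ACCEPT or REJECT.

initial (ε-close {0}): {0,1,2,4,6,8,9,10}
'c' @ 1: {1,3,7,9,10,11}  (accept∈set)
'b' @ 2: {}  — state set empty
rest 'bcecdad' ignored (set empty)
end set {} — state 1 not in

Answer: REJECT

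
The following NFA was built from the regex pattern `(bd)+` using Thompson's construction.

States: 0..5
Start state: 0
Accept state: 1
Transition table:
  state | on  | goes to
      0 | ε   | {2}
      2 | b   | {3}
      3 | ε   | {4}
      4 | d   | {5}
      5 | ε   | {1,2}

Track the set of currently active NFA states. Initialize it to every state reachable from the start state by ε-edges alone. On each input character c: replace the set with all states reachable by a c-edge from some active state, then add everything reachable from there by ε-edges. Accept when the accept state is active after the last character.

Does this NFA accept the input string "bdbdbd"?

initial (ε-close {0}): {0,2}
'b' @ 1: {3,4}
'd' @ 2: {1,2,5}  (accept∈set)
'b' @ 3: {3,4}
'd' @ 4: {1,2,5}  (accept∈set)
'b' @ 5: {3,4}
'd' @ 6: {1,2,5}  (accept∈set)
after full input: {1,2,5}  (accept=1 in)

Answer: ACCEPT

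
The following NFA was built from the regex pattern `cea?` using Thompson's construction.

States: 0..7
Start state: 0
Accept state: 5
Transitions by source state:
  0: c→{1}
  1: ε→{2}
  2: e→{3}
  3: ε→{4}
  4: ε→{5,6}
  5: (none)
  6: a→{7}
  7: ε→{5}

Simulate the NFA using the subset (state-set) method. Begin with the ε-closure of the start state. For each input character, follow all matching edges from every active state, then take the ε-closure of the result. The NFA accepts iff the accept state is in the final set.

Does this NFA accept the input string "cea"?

Answer: ACCEPT

Trace:
start: ε-closure({0}) = {0}
'c' @ 1: {1,2}
'e' @ 2: {3,4,5,6}  ✓accept
'a' @ 3: {5,7}  ✓accept
final: {5,7}; accept 5 in set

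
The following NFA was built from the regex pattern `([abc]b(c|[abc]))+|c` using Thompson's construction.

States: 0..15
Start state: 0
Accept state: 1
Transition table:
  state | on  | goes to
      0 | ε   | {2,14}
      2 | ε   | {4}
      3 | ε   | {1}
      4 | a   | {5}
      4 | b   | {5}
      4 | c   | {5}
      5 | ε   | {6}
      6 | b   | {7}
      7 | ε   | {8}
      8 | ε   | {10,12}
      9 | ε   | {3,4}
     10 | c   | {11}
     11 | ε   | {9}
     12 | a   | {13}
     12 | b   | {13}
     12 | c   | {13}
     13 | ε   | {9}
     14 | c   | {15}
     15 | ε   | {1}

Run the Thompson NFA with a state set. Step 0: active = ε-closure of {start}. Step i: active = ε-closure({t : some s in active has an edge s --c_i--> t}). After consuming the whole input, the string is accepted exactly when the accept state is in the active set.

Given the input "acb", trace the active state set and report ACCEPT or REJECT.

Answer: REJECT

Trace:
start: ε-closure({0}) = {0,2,4,14}
'a' @ 1: {5,6}
'c' @ 2: {}  — state set empty
rest 'b' ignored (set empty)
after full input: {}  (accept=1 not in)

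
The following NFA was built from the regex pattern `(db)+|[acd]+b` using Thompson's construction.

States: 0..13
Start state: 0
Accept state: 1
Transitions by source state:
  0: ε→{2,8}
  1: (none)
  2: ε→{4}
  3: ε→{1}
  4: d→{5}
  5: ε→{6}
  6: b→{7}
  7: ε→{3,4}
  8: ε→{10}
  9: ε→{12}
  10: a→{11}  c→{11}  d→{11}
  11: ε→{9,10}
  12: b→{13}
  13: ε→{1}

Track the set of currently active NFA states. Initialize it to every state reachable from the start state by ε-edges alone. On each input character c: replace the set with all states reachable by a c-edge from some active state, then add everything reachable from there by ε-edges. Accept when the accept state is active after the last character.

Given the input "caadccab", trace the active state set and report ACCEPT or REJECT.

initial (ε-close {0}): {0,2,4,8,10}
'c' @ 1: {9,10,11,12}
'a' @ 2: {9,10,11,12}
'a' @ 3: {9,10,11,12}
'd' @ 4: {9,10,11,12}
'c' @ 5: {9,10,11,12}
'c' @ 6: {9,10,11,12}
'a' @ 7: {9,10,11,12}
'b' @ 8: {1,13}  (accept∈set)
end set {1,13} — state 1 in

Answer: ACCEPT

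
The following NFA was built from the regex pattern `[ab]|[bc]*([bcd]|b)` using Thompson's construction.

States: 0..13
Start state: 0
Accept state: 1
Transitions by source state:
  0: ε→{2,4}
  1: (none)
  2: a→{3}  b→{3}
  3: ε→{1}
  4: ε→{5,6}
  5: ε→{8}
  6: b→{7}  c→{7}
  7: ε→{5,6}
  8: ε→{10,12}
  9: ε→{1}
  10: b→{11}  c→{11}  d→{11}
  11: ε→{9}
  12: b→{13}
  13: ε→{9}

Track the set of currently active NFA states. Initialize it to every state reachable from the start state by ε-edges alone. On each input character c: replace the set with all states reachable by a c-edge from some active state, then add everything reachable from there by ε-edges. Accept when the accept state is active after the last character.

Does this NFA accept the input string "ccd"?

S₀ = ε-closure({0}) = {0,2,4,5,6,8,10,12}
'c' @ 1: {1,5,6,7,8,9,10,11,12}  ✓accept
'c' @ 2: {1,5,6,7,8,9,10,11,12}  ✓accept
'd' @ 3: {1,9,11}  ✓accept
after full input: {1,9,11}  (accept=1 in)

Answer: ACCEPT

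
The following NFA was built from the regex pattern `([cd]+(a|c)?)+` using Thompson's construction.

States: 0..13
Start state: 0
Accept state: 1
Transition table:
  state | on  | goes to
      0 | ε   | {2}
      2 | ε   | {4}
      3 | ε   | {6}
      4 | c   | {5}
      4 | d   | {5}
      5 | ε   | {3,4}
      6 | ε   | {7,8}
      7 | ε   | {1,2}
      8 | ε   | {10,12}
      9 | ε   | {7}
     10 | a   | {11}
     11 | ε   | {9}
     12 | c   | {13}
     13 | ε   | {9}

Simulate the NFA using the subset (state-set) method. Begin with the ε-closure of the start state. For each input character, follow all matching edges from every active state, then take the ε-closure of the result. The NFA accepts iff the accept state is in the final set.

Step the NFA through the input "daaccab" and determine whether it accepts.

Answer: REJECT

Steps:
start: ε-closure({0}) = {0,2,4}
'd' @ 1: {1,2,3,4,5,6,7,8,10,12}  ✓accept
'a' @ 2: {1,2,4,7,9,11}  ✓accept
'a' @ 3: {}  — state set empty
rest 'ccab' ignored (set empty)
final: {}; accept 1 not in set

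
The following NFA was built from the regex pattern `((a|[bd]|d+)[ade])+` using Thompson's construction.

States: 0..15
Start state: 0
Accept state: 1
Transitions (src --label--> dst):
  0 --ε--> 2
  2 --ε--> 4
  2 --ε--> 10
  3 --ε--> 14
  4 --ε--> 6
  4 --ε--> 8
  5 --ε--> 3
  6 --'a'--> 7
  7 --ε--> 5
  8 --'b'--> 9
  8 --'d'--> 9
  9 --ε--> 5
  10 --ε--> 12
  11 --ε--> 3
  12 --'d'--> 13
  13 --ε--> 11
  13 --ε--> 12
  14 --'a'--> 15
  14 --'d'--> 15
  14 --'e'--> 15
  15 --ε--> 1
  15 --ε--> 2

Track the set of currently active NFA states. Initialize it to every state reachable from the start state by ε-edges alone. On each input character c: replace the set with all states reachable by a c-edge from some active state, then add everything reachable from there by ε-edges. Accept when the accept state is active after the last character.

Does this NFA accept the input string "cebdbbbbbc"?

Answer: REJECT

Derivation:
start: ε-closure({0}) = {0,2,4,6,8,10,12}
'c' @ 1: {}  — dead — no transitions
rest 'ebdbbbbbc' ignored (set empty)
end set {} — state 1 not in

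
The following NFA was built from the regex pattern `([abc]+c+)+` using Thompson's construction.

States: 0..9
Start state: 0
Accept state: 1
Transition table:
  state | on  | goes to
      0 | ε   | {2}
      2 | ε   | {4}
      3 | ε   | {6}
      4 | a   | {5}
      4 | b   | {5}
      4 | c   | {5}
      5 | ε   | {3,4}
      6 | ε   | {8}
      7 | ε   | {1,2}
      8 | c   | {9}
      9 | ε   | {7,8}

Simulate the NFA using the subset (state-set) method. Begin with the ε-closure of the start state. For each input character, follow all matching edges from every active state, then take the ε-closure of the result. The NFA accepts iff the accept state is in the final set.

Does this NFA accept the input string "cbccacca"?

S₀ = ε-closure({0}) = {0,2,4}
'c' @ 1: {3,4,5,6,8}
'b' @ 2: {3,4,5,6,8}
'c' @ 3: {1,2,3,4,5,6,7,8,9}  ✓accept
'c' @ 4: {1,2,3,4,5,6,7,8,9}  ✓accept
'a' @ 5: {3,4,5,6,8}
'c' @ 6: {1,2,3,4,5,6,7,8,9}  ✓accept
'c' @ 7: {1,2,3,4,5,6,7,8,9}  ✓accept
'a' @ 8: {3,4,5,6,8}
final: {3,4,5,6,8}; accept 1 not in set

Answer: REJECT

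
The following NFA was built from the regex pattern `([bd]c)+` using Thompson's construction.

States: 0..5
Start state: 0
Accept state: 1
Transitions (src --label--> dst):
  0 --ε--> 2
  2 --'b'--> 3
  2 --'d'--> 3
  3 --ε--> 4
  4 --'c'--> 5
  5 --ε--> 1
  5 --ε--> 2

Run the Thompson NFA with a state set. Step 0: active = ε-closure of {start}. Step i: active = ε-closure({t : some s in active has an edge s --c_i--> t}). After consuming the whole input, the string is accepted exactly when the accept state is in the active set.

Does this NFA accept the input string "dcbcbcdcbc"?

Answer: ACCEPT

Derivation:
start: ε-closure({0}) = {0,2}
'd' @ 1: {3,4}
'c' @ 2: {1,2,5}  ✓accept
'b' @ 3: {3,4}
'c' @ 4: {1,2,5}  ✓accept
'b' @ 5: {3,4}
'c' @ 6: {1,2,5}  ✓accept
'd' @ 7: {3,4}
'c' @ 8: {1,2,5}  ✓accept
'b' @ 9: {3,4}
'c' @ 10: {1,2,5}  ✓accept
after full input: {1,2,5}  (accept=1 in)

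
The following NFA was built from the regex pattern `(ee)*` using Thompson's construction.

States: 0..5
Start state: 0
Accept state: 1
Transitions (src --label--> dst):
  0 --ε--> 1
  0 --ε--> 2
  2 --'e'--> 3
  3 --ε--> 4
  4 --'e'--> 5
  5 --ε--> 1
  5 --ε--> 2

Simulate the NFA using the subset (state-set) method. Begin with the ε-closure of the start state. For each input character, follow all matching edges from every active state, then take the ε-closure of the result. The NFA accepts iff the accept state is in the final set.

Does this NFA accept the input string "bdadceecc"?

Answer: REJECT

Steps:
S₀ = ε-closure({0}) = {0,1,2}
'b' @ 1: {}  — state set empty
rest 'dadceecc' ignored (set empty)
after full input: {}  (accept=1 not in)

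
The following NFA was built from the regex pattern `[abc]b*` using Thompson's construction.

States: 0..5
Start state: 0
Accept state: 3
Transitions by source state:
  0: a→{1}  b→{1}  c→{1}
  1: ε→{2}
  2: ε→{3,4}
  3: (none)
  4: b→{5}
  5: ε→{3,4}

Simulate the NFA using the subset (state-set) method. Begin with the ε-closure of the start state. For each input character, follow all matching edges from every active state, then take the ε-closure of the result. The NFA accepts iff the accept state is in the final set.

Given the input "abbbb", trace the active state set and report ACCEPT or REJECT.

Answer: ACCEPT

Steps:
S₀ = ε-closure({0}) = {0}
'a' @ 1: {1,2,3,4}  ✓accept
'b' @ 2: {3,4,5}  ✓accept
'b' @ 3: {3,4,5}  ✓accept
'b' @ 4: {3,4,5}  ✓accept
'b' @ 5: {3,4,5}  ✓accept
after full input: {3,4,5}  (accept=3 in)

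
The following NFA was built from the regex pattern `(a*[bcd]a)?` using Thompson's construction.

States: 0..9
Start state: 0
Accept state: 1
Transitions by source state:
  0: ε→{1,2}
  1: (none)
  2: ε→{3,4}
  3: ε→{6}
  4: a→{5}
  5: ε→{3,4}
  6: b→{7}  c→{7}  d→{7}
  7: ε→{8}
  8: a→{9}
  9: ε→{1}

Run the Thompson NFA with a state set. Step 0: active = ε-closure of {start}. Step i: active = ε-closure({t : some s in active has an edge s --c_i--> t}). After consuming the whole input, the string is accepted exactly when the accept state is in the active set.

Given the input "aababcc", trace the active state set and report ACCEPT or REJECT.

Answer: REJECT

Steps:
initial (ε-close {0}): {0,1,2,3,4,6}
'a' @ 1: {3,4,5,6}
'a' @ 2: {3,4,5,6}
'b' @ 3: {7,8}
'a' @ 4: {1,9}  (accept∈set)
'b' @ 5: {}  — dead — no transitions
rest 'cc' ignored (set empty)
after full input: {}  (accept=1 not in)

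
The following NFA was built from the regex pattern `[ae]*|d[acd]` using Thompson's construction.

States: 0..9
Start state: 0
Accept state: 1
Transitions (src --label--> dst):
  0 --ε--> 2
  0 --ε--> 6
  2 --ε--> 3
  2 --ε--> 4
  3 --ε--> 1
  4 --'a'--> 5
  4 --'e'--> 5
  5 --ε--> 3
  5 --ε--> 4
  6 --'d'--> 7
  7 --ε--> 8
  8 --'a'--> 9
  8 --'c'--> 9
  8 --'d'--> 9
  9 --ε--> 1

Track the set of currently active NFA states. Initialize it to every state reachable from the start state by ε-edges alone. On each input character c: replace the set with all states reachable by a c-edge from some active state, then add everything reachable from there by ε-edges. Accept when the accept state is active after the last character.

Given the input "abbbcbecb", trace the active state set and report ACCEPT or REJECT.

start: ε-closure({0}) = {0,1,2,3,4,6}
'a' @ 1: {1,3,4,5}  [accepting]
'b' @ 2: {}  — state set empty
rest 'bbcbecb' ignored (set empty)
end set {} — state 1 not in

Answer: REJECT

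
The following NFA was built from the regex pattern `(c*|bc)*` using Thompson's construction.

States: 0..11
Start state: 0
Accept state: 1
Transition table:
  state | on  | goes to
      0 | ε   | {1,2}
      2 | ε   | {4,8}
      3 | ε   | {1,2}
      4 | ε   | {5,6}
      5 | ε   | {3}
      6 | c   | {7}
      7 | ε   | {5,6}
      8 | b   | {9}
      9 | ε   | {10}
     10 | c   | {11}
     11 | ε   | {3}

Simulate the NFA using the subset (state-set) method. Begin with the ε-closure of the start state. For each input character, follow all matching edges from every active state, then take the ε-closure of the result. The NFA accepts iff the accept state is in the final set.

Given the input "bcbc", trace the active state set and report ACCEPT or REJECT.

S₀ = ε-closure({0}) = {0,1,2,3,4,5,6,8}
'b' @ 1: {9,10}
'c' @ 2: {1,2,3,4,5,6,8,11}  ✓accept
'b' @ 3: {9,10}
'c' @ 4: {1,2,3,4,5,6,8,11}  ✓accept
end set {1,2,3,4,5,6,8,11} — state 1 in

Answer: ACCEPT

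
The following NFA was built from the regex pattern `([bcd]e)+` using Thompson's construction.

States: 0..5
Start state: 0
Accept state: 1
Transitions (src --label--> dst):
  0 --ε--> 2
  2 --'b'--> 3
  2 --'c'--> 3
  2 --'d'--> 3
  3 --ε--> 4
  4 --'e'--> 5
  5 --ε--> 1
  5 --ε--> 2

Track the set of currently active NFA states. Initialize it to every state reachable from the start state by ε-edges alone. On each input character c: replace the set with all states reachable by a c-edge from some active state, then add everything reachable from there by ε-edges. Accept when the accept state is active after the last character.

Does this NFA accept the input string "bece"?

Answer: ACCEPT

Derivation:
initial (ε-close {0}): {0,2}
'b' @ 1: {3,4}
'e' @ 2: {1,2,5}  (accept∈set)
'c' @ 3: {3,4}
'e' @ 4: {1,2,5}  (accept∈set)
final: {1,2,5}; accept 1 in set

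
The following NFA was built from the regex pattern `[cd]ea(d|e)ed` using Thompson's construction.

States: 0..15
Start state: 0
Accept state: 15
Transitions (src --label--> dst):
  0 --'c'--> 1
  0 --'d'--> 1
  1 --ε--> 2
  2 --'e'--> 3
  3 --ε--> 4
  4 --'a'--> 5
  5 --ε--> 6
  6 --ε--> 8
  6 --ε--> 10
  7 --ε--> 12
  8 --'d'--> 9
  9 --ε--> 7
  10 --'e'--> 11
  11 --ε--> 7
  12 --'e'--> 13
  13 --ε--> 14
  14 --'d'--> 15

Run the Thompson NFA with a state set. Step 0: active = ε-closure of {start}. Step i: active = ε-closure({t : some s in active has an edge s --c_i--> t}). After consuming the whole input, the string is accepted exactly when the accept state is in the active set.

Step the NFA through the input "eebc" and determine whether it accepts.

start: ε-closure({0}) = {0}
'e' @ 1: {}  — no active states
rest 'ebc' ignored (set empty)
end set {} — state 15 not in

Answer: REJECT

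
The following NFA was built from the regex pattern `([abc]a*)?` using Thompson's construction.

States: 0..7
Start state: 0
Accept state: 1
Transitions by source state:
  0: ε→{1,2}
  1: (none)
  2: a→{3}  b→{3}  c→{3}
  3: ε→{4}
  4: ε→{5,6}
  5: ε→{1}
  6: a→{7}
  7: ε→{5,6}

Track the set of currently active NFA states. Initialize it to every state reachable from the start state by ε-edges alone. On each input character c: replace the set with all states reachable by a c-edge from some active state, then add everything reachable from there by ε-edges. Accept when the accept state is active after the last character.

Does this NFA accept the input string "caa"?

Answer: ACCEPT

Trace:
initial (ε-close {0}): {0,1,2}
'c' @ 1: {1,3,4,5,6}  [accepting]
'a' @ 2: {1,5,6,7}  [accepting]
'a' @ 3: {1,5,6,7}  [accepting]
after full input: {1,5,6,7}  (accept=1 in)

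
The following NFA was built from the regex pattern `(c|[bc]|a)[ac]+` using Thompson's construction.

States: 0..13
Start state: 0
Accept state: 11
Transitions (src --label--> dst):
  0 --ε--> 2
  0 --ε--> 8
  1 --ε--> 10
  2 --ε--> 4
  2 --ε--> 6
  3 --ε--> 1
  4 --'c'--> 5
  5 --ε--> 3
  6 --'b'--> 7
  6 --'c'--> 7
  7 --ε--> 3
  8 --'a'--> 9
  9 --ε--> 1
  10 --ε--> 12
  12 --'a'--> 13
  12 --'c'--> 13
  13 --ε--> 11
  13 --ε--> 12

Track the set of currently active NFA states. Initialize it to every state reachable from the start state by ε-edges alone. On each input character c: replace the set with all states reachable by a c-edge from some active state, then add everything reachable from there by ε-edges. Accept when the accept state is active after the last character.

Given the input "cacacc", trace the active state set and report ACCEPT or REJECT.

Answer: ACCEPT

Steps:
start: ε-closure({0}) = {0,2,4,6,8}
'c' @ 1: {1,3,5,7,10,12}
'a' @ 2: {11,12,13}  ✓accept
'c' @ 3: {11,12,13}  ✓accept
'a' @ 4: {11,12,13}  ✓accept
'c' @ 5: {11,12,13}  ✓accept
'c' @ 6: {11,12,13}  ✓accept
final: {11,12,13}; accept 11 in set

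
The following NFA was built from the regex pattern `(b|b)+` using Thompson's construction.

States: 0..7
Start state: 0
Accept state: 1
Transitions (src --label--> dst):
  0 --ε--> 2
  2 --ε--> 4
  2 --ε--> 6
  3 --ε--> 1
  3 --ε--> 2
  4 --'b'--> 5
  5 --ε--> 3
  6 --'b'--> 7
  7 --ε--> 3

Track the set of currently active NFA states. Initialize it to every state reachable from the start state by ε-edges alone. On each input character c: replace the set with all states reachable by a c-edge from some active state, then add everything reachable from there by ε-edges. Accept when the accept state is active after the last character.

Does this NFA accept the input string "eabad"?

Answer: REJECT

Derivation:
start: ε-closure({0}) = {0,2,4,6}
'e' @ 1: {}  — state set empty
rest 'abad' ignored (set empty)
final: {}; accept 1 not in set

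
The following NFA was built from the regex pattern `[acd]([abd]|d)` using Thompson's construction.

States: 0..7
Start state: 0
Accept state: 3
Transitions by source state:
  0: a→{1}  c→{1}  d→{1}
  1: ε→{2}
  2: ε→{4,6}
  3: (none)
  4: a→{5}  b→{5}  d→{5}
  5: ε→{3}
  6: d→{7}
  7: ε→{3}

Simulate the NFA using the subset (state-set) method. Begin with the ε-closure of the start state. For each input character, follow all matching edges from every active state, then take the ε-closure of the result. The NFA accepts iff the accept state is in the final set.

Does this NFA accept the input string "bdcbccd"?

Answer: REJECT

Steps:
start: ε-closure({0}) = {0}
'b' @ 1: {}  — state set empty
rest 'dcbccd' ignored (set empty)
after full input: {}  (accept=3 not in)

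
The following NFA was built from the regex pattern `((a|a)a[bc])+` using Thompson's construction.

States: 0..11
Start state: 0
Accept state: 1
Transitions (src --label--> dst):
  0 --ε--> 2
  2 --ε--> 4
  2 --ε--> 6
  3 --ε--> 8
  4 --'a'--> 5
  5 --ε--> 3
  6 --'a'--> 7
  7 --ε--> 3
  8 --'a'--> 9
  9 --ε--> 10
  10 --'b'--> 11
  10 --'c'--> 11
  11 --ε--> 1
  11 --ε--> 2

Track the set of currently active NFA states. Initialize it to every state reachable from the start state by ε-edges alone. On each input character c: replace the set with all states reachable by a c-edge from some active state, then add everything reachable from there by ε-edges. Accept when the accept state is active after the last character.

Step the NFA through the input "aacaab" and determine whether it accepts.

Answer: ACCEPT

Steps:
start: ε-closure({0}) = {0,2,4,6}
'a' @ 1: {3,5,7,8}
'a' @ 2: {9,10}
'c' @ 3: {1,2,4,6,11}  ✓accept
'a' @ 4: {3,5,7,8}
'a' @ 5: {9,10}
'b' @ 6: {1,2,4,6,11}  ✓accept
final: {1,2,4,6,11}; accept 1 in set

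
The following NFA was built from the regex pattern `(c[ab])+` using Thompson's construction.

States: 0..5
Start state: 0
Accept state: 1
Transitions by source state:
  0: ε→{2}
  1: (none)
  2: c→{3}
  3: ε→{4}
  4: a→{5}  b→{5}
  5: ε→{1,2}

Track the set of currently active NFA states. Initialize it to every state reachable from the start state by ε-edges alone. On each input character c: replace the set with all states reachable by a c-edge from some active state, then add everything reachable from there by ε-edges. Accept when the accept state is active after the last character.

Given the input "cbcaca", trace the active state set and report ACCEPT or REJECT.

Answer: ACCEPT

Derivation:
initial (ε-close {0}): {0,2}
'c' @ 1: {3,4}
'b' @ 2: {1,2,5}  ✓accept
'c' @ 3: {3,4}
'a' @ 4: {1,2,5}  ✓accept
'c' @ 5: {3,4}
'a' @ 6: {1,2,5}  ✓accept
after full input: {1,2,5}  (accept=1 in)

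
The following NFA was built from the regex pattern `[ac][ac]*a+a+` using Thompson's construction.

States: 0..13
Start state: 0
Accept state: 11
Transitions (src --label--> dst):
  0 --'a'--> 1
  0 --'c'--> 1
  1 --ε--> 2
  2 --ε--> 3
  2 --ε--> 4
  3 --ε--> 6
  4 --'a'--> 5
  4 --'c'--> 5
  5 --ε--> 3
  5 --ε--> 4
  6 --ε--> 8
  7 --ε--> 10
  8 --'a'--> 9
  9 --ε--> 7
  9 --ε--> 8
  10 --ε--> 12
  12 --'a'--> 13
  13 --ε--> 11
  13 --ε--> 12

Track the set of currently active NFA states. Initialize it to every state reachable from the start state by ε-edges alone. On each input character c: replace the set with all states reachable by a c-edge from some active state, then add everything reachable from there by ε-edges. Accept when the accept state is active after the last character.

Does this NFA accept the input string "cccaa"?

start: ε-closure({0}) = {0}
'c' @ 1: {1,2,3,4,6,8}
'c' @ 2: {3,4,5,6,8}
'c' @ 3: {3,4,5,6,8}
'a' @ 4: {3,4,5,6,7,8,9,10,12}
'a' @ 5: {3,4,5,6,7,8,9,10,11,12,13}  (accept∈set)
end set {3,4,5,6,7,8,9,10,11,12,13} — state 11 in

Answer: ACCEPT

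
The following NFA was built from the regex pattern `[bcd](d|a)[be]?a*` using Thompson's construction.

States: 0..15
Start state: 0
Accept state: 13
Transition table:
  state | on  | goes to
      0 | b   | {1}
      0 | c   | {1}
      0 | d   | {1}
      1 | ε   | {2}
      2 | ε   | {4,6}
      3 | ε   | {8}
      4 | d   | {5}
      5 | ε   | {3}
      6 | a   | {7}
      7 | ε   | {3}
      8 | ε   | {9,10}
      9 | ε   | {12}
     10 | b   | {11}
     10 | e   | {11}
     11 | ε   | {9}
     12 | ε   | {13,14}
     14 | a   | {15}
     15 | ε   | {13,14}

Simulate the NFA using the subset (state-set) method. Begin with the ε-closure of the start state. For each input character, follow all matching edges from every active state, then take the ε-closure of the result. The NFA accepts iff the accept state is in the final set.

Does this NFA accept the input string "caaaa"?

Answer: ACCEPT

Steps:
initial (ε-close {0}): {0}
'c' @ 1: {1,2,4,6}
'a' @ 2: {3,7,8,9,10,12,13,14}  [accepting]
'a' @ 3: {13,14,15}  [accepting]
'a' @ 4: {13,14,15}  [accepting]
'a' @ 5: {13,14,15}  [accepting]
end set {13,14,15} — state 13 in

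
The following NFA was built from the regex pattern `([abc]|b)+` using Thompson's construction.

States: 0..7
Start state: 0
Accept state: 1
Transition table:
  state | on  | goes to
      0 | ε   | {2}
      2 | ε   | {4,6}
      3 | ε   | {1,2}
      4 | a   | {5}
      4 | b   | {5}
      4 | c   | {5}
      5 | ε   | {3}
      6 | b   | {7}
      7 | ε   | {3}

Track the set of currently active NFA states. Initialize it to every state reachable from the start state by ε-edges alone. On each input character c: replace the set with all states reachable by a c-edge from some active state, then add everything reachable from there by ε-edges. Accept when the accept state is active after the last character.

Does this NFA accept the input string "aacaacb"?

Answer: ACCEPT

Trace:
S₀ = ε-closure({0}) = {0,2,4,6}
'a' @ 1: {1,2,3,4,5,6}  [accepting]
'a' @ 2: {1,2,3,4,5,6}  [accepting]
'c' @ 3: {1,2,3,4,5,6}  [accepting]
'a' @ 4: {1,2,3,4,5,6}  [accepting]
'a' @ 5: {1,2,3,4,5,6}  [accepting]
'c' @ 6: {1,2,3,4,5,6}  [accepting]
'b' @ 7: {1,2,3,4,5,6,7}  [accepting]
final: {1,2,3,4,5,6,7}; accept 1 in set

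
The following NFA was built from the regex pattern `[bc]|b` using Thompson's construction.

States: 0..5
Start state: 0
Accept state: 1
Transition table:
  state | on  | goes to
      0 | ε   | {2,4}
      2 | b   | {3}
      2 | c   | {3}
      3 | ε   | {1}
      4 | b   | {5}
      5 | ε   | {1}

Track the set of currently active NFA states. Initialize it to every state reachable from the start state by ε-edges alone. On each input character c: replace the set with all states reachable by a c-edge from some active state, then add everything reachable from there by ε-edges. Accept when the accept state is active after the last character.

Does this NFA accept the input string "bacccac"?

Answer: REJECT

Trace:
initial (ε-close {0}): {0,2,4}
'b' @ 1: {1,3,5}  [accepting]
'a' @ 2: {}  — dead — no transitions
rest 'cccac' ignored (set empty)
end set {} — state 1 not in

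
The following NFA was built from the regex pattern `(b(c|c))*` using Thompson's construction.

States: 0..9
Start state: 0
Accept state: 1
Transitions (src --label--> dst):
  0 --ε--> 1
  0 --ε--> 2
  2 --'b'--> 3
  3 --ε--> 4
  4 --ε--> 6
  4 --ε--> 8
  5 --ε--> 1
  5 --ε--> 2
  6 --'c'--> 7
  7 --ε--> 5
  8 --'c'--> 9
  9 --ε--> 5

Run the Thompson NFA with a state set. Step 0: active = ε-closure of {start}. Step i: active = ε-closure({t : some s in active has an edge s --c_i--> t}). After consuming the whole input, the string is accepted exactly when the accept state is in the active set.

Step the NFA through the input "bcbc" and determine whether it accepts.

S₀ = ε-closure({0}) = {0,1,2}
'b' @ 1: {3,4,6,8}
'c' @ 2: {1,2,5,7,9}  [accepting]
'b' @ 3: {3,4,6,8}
'c' @ 4: {1,2,5,7,9}  [accepting]
final: {1,2,5,7,9}; accept 1 in set

Answer: ACCEPT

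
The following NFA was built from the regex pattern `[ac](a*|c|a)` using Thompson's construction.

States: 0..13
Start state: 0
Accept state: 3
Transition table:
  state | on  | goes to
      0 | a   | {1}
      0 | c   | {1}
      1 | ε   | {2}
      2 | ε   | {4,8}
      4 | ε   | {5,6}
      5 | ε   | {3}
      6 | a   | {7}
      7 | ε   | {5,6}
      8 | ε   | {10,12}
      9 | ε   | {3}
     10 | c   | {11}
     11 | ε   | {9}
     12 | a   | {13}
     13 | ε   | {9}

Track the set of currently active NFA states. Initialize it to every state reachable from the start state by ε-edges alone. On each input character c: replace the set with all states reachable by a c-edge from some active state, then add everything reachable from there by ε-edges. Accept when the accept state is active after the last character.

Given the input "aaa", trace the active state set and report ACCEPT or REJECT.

Answer: ACCEPT

Trace:
initial (ε-close {0}): {0}
'a' @ 1: {1,2,3,4,5,6,8,10,12}  ✓accept
'a' @ 2: {3,5,6,7,9,13}  ✓accept
'a' @ 3: {3,5,6,7}  ✓accept
end set {3,5,6,7} — state 3 in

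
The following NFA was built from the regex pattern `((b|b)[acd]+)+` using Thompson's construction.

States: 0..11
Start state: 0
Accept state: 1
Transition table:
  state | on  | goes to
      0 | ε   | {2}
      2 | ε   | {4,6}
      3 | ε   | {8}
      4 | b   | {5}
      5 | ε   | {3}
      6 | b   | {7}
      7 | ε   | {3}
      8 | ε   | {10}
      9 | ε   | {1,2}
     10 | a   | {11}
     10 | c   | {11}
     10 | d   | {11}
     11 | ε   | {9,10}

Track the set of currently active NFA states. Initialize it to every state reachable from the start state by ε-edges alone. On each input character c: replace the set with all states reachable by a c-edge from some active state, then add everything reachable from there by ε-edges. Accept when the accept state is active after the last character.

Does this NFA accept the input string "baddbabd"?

Answer: ACCEPT

Derivation:
initial (ε-close {0}): {0,2,4,6}
'b' @ 1: {3,5,7,8,10}
'a' @ 2: {1,2,4,6,9,10,11}  [accepting]
'd' @ 3: {1,2,4,6,9,10,11}  [accepting]
'd' @ 4: {1,2,4,6,9,10,11}  [accepting]
'b' @ 5: {3,5,7,8,10}
'a' @ 6: {1,2,4,6,9,10,11}  [accepting]
'b' @ 7: {3,5,7,8,10}
'd' @ 8: {1,2,4,6,9,10,11}  [accepting]
after full input: {1,2,4,6,9,10,11}  (accept=1 in)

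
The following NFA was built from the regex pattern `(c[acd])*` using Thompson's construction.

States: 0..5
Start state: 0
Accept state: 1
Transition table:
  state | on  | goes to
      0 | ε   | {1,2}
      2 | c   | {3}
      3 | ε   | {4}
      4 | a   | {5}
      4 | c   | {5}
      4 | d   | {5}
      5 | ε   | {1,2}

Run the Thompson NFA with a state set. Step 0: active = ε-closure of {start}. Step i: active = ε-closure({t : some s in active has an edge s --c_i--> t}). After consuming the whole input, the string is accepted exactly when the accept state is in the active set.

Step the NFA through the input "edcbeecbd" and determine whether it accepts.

Answer: REJECT

Steps:
start: ε-closure({0}) = {0,1,2}
'e' @ 1: {}  — dead — no transitions
rest 'dcbeecbd' ignored (set empty)
final: {}; accept 1 not in set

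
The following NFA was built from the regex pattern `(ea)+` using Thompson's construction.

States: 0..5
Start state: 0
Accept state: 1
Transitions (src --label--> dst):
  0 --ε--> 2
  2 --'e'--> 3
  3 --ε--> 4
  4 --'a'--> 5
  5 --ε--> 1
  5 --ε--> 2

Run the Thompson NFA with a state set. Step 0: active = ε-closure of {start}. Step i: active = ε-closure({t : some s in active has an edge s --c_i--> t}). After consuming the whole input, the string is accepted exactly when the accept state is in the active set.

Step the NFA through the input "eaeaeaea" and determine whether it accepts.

initial (ε-close {0}): {0,2}
'e' @ 1: {3,4}
'a' @ 2: {1,2,5}  [accepting]
'e' @ 3: {3,4}
'a' @ 4: {1,2,5}  [accepting]
'e' @ 5: {3,4}
'a' @ 6: {1,2,5}  [accepting]
'e' @ 7: {3,4}
'a' @ 8: {1,2,5}  [accepting]
after full input: {1,2,5}  (accept=1 in)

Answer: ACCEPT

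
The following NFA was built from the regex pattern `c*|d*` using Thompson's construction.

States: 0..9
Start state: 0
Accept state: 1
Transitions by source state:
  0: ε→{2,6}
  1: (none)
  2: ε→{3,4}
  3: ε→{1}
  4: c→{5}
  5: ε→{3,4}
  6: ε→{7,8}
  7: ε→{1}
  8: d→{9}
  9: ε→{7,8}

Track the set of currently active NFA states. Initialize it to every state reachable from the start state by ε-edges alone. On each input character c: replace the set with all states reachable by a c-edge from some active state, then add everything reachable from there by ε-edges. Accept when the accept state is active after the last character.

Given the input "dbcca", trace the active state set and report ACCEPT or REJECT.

S₀ = ε-closure({0}) = {0,1,2,3,4,6,7,8}
'd' @ 1: {1,7,8,9}  [accepting]
'b' @ 2: {}  — dead — no transitions
rest 'cca' ignored (set empty)
end set {} — state 1 not in

Answer: REJECT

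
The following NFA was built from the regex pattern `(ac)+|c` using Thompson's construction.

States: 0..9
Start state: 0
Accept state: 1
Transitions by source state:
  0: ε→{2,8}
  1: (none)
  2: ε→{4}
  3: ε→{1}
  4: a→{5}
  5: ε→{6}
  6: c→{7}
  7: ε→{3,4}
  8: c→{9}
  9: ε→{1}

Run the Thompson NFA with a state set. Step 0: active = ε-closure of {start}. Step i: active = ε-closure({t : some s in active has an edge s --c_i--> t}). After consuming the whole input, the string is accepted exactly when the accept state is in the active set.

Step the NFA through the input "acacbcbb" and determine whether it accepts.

Answer: REJECT

Trace:
initial (ε-close {0}): {0,2,4,8}
'a' @ 1: {5,6}
'c' @ 2: {1,3,4,7}  [accepting]
'a' @ 3: {5,6}
'c' @ 4: {1,3,4,7}  [accepting]
'b' @ 5: {}  — state set empty
rest 'cbb' ignored (set empty)
final: {}; accept 1 not in set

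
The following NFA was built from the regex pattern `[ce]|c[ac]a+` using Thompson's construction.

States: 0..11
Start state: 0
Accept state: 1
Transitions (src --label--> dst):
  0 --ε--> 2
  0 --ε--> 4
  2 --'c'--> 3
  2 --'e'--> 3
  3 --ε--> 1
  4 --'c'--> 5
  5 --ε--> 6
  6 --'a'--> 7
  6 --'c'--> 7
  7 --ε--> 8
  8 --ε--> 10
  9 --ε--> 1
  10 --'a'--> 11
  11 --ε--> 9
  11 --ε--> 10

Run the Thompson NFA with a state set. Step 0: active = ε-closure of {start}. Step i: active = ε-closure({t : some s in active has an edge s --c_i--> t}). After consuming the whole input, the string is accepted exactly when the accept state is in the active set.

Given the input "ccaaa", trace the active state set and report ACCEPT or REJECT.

S₀ = ε-closure({0}) = {0,2,4}
'c' @ 1: {1,3,5,6}  (accept∈set)
'c' @ 2: {7,8,10}
'a' @ 3: {1,9,10,11}  (accept∈set)
'a' @ 4: {1,9,10,11}  (accept∈set)
'a' @ 5: {1,9,10,11}  (accept∈set)
end set {1,9,10,11} — state 1 in

Answer: ACCEPT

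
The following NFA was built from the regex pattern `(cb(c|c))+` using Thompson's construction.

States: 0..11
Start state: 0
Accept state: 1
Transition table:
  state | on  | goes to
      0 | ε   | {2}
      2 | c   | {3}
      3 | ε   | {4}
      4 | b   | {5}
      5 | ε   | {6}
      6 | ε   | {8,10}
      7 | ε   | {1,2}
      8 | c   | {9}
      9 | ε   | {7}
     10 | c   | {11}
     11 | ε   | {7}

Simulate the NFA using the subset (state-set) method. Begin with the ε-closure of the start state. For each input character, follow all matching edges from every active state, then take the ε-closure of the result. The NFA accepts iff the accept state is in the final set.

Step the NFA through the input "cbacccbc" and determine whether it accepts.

Answer: REJECT

Steps:
start: ε-closure({0}) = {0,2}
'c' @ 1: {3,4}
'b' @ 2: {5,6,8,10}
'a' @ 3: {}  — state set empty
rest 'cccbc' ignored (set empty)
final: {}; accept 1 not in set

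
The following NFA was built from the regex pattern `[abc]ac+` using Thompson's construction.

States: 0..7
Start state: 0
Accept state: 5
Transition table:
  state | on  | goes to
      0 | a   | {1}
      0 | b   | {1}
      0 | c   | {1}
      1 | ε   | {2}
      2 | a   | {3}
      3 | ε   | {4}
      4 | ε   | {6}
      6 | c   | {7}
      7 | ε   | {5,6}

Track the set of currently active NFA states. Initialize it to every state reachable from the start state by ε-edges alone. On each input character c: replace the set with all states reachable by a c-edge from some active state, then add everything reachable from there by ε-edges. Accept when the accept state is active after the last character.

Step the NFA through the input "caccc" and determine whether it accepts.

Answer: ACCEPT

Trace:
S₀ = ε-closure({0}) = {0}
'c' @ 1: {1,2}
'a' @ 2: {3,4,6}
'c' @ 3: {5,6,7}  ✓accept
'c' @ 4: {5,6,7}  ✓accept
'c' @ 5: {5,6,7}  ✓accept
after full input: {5,6,7}  (accept=5 in)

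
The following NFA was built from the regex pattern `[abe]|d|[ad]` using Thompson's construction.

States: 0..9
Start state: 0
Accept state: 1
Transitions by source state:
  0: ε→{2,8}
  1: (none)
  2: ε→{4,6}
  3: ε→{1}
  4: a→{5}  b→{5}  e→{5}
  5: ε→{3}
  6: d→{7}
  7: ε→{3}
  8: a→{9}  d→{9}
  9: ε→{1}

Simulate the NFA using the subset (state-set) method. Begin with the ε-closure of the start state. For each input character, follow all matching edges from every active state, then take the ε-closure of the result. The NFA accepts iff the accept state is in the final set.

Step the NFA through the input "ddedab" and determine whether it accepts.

Answer: REJECT

Trace:
initial (ε-close {0}): {0,2,4,6,8}
'd' @ 1: {1,3,7,9}  ✓accept
'd' @ 2: {}  — dead — no transitions
rest 'edab' ignored (set empty)
after full input: {}  (accept=1 not in)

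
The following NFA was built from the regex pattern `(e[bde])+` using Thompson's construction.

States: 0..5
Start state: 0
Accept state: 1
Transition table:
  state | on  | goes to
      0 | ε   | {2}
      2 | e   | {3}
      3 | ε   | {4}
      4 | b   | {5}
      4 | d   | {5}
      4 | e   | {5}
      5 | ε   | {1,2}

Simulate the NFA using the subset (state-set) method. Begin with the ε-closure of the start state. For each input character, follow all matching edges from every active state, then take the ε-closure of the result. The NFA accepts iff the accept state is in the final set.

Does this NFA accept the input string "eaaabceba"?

Answer: REJECT

Trace:
S₀ = ε-closure({0}) = {0,2}
'e' @ 1: {3,4}
'a' @ 2: {}  — state set empty
rest 'aabceba' ignored (set empty)
final: {}; accept 1 not in set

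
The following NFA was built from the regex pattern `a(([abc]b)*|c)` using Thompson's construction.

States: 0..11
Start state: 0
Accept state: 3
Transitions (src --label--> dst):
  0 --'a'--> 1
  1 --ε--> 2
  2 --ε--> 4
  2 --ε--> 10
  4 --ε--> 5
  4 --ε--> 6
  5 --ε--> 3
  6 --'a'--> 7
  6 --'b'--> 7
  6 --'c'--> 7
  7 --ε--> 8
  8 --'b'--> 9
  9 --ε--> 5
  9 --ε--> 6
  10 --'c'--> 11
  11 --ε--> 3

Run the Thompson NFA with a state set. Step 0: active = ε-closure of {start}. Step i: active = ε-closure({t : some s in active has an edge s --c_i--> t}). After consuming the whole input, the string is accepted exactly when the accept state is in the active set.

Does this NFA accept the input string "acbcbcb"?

Answer: ACCEPT

Derivation:
initial (ε-close {0}): {0}
'a' @ 1: {1,2,3,4,5,6,10}  [accepting]
'c' @ 2: {3,7,8,11}  [accepting]
'b' @ 3: {3,5,6,9}  [accepting]
'c' @ 4: {7,8}
'b' @ 5: {3,5,6,9}  [accepting]
'c' @ 6: {7,8}
'b' @ 7: {3,5,6,9}  [accepting]
final: {3,5,6,9}; accept 3 in set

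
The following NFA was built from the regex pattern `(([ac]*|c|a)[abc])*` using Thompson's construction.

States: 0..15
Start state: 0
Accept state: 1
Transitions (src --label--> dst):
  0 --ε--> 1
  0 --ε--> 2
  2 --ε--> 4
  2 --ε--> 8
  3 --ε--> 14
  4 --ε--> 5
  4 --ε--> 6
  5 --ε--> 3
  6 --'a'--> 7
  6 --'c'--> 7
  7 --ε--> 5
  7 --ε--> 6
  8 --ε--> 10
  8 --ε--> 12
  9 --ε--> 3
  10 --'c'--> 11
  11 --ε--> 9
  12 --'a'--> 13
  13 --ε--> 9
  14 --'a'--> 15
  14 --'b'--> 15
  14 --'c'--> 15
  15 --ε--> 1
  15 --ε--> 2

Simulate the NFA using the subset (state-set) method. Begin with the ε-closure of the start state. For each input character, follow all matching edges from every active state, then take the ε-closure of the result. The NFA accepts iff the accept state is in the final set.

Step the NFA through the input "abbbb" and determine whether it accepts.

Answer: ACCEPT

Trace:
initial (ε-close {0}): {0,1,2,3,4,5,6,8,10,12,14}
'a' @ 1: {1,2,3,4,5,6,7,8,9,10,12,13,14,15}  (accept∈set)
'b' @ 2: {1,2,3,4,5,6,8,10,12,14,15}  (accept∈set)
'b' @ 3: {1,2,3,4,5,6,8,10,12,14,15}  (accept∈set)
'b' @ 4: {1,2,3,4,5,6,8,10,12,14,15}  (accept∈set)
'b' @ 5: {1,2,3,4,5,6,8,10,12,14,15}  (accept∈set)
final: {1,2,3,4,5,6,8,10,12,14,15}; accept 1 in set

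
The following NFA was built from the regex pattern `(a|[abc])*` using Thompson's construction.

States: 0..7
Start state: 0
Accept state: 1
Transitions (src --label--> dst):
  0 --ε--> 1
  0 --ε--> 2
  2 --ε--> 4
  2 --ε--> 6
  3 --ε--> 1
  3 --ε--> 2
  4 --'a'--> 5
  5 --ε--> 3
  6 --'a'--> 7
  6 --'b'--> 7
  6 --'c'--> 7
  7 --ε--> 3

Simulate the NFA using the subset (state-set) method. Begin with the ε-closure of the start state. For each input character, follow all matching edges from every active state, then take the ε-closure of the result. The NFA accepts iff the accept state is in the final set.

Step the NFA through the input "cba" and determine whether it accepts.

initial (ε-close {0}): {0,1,2,4,6}
'c' @ 1: {1,2,3,4,6,7}  (accept∈set)
'b' @ 2: {1,2,3,4,6,7}  (accept∈set)
'a' @ 3: {1,2,3,4,5,6,7}  (accept∈set)
after full input: {1,2,3,4,5,6,7}  (accept=1 in)

Answer: ACCEPT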